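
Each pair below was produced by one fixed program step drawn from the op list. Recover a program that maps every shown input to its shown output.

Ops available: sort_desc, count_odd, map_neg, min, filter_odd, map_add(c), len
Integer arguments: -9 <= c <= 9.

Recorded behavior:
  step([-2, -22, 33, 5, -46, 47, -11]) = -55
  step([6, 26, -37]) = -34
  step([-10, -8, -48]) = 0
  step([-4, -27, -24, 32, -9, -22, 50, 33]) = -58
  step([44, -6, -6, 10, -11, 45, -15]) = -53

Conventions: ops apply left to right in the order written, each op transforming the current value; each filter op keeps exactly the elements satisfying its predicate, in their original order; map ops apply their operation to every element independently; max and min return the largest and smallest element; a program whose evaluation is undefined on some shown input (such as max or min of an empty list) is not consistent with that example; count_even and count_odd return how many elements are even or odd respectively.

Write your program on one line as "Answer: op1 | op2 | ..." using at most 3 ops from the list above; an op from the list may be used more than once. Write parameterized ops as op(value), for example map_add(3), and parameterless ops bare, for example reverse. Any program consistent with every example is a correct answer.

map_add(8) | map_neg | min

Check, running the answer program on each example:
  [-2, -22, 33, 5, -46, 47, -11] -> [6, -14, 41, 13, -38, 55, -3] -> [-6, 14, -41, -13, 38, -55, 3] -> -55
  [6, 26, -37] -> [14, 34, -29] -> [-14, -34, 29] -> -34
  [-10, -8, -48] -> [-2, 0, -40] -> [2, 0, 40] -> 0
  [-4, -27, -24, 32, -9, -22, 50, 33] -> [4, -19, -16, 40, -1, -14, 58, 41] -> [-4, 19, 16, -40, 1, 14, -58, -41] -> -58
  [44, -6, -6, 10, -11, 45, -15] -> [52, 2, 2, 18, -3, 53, -7] -> [-52, -2, -2, -18, 3, -53, 7] -> -53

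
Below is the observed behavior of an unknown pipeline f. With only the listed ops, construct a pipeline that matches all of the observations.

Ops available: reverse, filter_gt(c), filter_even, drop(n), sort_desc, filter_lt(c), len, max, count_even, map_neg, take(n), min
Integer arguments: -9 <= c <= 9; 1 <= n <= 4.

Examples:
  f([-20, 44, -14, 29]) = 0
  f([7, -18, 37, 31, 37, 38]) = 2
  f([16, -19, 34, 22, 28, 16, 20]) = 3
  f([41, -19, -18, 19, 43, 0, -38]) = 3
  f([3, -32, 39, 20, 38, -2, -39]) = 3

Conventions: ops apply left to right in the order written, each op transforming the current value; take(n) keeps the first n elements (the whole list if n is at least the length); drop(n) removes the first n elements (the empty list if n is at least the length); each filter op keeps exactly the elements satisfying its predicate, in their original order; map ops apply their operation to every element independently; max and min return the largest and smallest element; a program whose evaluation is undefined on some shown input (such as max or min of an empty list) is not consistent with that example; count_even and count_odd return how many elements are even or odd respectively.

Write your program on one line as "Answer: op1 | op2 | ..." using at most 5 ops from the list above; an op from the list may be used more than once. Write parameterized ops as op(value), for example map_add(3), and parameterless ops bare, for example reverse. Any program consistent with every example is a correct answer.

reverse | map_neg | drop(4) | len

Check, running the answer program on each example:
  [-20, 44, -14, 29] -> [29, -14, 44, -20] -> [-29, 14, -44, 20] -> [] -> 0
  [7, -18, 37, 31, 37, 38] -> [38, 37, 31, 37, -18, 7] -> [-38, -37, -31, -37, 18, -7] -> [18, -7] -> 2
  [16, -19, 34, 22, 28, 16, 20] -> [20, 16, 28, 22, 34, -19, 16] -> [-20, -16, -28, -22, -34, 19, -16] -> [-34, 19, -16] -> 3
  [41, -19, -18, 19, 43, 0, -38] -> [-38, 0, 43, 19, -18, -19, 41] -> [38, 0, -43, -19, 18, 19, -41] -> [18, 19, -41] -> 3
  [3, -32, 39, 20, 38, -2, -39] -> [-39, -2, 38, 20, 39, -32, 3] -> [39, 2, -38, -20, -39, 32, -3] -> [-39, 32, -3] -> 3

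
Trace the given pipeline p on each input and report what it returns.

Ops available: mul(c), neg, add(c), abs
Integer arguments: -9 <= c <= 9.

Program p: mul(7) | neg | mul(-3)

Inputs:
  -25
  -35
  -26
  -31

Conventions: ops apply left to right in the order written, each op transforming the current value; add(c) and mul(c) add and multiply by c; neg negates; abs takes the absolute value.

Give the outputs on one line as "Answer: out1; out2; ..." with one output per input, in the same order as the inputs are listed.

Execution, op by op:
  -25 -> -175 -> 175 -> -525
  -35 -> -245 -> 245 -> -735
  -26 -> -182 -> 182 -> -546
  -31 -> -217 -> 217 -> -651

-525; -735; -546; -651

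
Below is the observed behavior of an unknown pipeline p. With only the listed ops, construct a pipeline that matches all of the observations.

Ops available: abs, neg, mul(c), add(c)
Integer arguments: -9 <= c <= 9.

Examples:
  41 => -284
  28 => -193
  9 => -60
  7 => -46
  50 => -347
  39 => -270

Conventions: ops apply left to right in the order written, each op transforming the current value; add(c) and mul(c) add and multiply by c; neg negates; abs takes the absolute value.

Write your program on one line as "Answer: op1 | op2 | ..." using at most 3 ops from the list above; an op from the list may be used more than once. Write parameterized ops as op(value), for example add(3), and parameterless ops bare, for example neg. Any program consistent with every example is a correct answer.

mul(-7) | add(3)

Check, running the answer program on each example:
  41 -> -287 -> -284
  28 -> -196 -> -193
  9 -> -63 -> -60
  7 -> -49 -> -46
  50 -> -350 -> -347
  39 -> -273 -> -270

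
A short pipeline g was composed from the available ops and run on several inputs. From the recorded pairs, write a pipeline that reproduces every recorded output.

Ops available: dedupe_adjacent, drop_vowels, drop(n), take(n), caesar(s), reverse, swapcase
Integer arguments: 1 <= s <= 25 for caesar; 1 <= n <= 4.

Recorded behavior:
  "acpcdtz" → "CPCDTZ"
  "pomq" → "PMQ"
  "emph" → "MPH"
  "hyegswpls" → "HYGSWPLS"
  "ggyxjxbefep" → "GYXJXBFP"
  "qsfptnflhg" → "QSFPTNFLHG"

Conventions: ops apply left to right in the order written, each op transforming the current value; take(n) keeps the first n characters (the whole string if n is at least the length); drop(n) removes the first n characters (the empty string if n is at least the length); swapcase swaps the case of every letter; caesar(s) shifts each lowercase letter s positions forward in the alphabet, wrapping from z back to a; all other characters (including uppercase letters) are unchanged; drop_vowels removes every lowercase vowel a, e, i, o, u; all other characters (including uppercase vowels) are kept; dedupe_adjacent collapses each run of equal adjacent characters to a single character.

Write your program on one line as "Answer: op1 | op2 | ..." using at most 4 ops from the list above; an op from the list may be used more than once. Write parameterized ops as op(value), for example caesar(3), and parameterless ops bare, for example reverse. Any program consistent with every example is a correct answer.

drop_vowels | swapcase | dedupe_adjacent

Check, running the answer program on each example:
  "acpcdtz" -> "cpcdtz" -> "CPCDTZ" -> "CPCDTZ"
  "pomq" -> "pmq" -> "PMQ" -> "PMQ"
  "emph" -> "mph" -> "MPH" -> "MPH"
  "hyegswpls" -> "hygswpls" -> "HYGSWPLS" -> "HYGSWPLS"
  "ggyxjxbefep" -> "ggyxjxbfp" -> "GGYXJXBFP" -> "GYXJXBFP"
  "qsfptnflhg" -> "qsfptnflhg" -> "QSFPTNFLHG" -> "QSFPTNFLHG"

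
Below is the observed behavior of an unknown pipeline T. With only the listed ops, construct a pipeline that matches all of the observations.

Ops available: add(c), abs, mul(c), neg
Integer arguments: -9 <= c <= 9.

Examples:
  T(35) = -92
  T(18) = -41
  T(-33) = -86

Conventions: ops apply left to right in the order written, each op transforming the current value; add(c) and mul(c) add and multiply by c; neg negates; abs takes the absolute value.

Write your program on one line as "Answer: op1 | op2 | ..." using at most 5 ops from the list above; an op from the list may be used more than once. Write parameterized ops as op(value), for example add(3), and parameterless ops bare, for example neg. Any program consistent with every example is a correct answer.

abs | neg | mul(3) | add(8) | add(5)

Check, running the answer program on each example:
  35 -> 35 -> -35 -> -105 -> -97 -> -92
  18 -> 18 -> -18 -> -54 -> -46 -> -41
  -33 -> 33 -> -33 -> -99 -> -91 -> -86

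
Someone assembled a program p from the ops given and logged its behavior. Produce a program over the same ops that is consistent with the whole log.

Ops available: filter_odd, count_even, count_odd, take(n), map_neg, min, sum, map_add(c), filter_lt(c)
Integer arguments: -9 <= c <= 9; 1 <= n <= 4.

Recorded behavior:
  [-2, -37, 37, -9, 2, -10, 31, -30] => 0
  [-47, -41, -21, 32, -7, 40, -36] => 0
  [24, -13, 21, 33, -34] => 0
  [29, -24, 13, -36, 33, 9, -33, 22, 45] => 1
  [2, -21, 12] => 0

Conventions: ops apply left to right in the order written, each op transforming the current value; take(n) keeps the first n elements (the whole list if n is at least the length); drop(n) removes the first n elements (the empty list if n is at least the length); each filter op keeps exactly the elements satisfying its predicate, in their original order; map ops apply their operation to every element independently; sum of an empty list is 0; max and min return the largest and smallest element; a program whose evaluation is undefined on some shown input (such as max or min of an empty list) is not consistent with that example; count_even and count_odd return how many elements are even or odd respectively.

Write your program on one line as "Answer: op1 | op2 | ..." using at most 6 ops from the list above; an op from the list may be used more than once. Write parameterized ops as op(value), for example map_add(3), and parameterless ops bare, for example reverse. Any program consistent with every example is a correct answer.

take(1) | map_neg | filter_lt(-7) | filter_odd | count_odd

Check, running the answer program on each example:
  [-2, -37, 37, -9, 2, -10, 31, -30] -> [-2] -> [2] -> [] -> [] -> 0
  [-47, -41, -21, 32, -7, 40, -36] -> [-47] -> [47] -> [] -> [] -> 0
  [24, -13, 21, 33, -34] -> [24] -> [-24] -> [-24] -> [] -> 0
  [29, -24, 13, -36, 33, 9, -33, 22, 45] -> [29] -> [-29] -> [-29] -> [-29] -> 1
  [2, -21, 12] -> [2] -> [-2] -> [] -> [] -> 0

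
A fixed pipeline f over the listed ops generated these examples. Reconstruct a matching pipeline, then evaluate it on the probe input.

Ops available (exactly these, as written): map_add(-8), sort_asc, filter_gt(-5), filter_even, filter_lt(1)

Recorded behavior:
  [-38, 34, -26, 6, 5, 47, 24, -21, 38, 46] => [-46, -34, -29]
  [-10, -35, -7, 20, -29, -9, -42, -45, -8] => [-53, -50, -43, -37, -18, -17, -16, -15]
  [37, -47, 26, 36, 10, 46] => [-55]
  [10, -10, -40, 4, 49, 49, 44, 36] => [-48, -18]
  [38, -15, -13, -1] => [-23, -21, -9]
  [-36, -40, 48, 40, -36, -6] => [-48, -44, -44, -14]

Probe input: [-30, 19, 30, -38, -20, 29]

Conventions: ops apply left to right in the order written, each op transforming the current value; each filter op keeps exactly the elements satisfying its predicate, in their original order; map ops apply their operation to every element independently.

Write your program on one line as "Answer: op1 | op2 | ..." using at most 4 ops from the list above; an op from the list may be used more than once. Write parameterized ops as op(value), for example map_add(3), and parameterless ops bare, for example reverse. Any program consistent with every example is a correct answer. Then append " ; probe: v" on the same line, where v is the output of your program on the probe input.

filter_lt(1) | sort_asc | map_add(-8) ; probe: [-46, -38, -28]

Check, running the answer program on each example:
  [-38, 34, -26, 6, 5, 47, 24, -21, 38, 46] -> [-38, -26, -21] -> [-38, -26, -21] -> [-46, -34, -29]
  [-10, -35, -7, 20, -29, -9, -42, -45, -8] -> [-10, -35, -7, -29, -9, -42, -45, -8] -> [-45, -42, -35, -29, -10, -9, -8, -7] -> [-53, -50, -43, -37, -18, -17, -16, -15]
  [37, -47, 26, 36, 10, 46] -> [-47] -> [-47] -> [-55]
  [10, -10, -40, 4, 49, 49, 44, 36] -> [-10, -40] -> [-40, -10] -> [-48, -18]
  [38, -15, -13, -1] -> [-15, -13, -1] -> [-15, -13, -1] -> [-23, -21, -9]
  [-36, -40, 48, 40, -36, -6] -> [-36, -40, -36, -6] -> [-40, -36, -36, -6] -> [-48, -44, -44, -14]
  probe: [-30, 19, 30, -38, -20, 29] -> [-30, -38, -20] -> [-38, -30, -20] -> [-46, -38, -28]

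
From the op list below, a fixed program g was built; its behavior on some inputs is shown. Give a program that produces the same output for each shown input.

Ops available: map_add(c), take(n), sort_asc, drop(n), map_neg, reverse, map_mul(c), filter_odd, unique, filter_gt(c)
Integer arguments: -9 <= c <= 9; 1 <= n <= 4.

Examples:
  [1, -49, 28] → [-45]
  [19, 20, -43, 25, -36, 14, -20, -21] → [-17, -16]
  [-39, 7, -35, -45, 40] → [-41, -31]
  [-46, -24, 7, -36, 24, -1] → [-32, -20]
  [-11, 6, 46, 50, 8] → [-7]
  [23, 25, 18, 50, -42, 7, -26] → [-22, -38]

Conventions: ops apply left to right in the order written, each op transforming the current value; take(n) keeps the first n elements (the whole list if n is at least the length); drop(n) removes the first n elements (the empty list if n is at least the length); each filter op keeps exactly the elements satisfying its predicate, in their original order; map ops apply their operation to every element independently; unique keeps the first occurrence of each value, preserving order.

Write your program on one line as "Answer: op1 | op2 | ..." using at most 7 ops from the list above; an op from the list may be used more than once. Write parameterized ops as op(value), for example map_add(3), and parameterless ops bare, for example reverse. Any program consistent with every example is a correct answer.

map_neg | reverse | filter_gt(6) | take(2) | map_add(-4) | map_neg

Check, running the answer program on each example:
  [1, -49, 28] -> [-1, 49, -28] -> [-28, 49, -1] -> [49] -> [49] -> [45] -> [-45]
  [19, 20, -43, 25, -36, 14, -20, -21] -> [-19, -20, 43, -25, 36, -14, 20, 21] -> [21, 20, -14, 36, -25, 43, -20, -19] -> [21, 20, 36, 43] -> [21, 20] -> [17, 16] -> [-17, -16]
  [-39, 7, -35, -45, 40] -> [39, -7, 35, 45, -40] -> [-40, 45, 35, -7, 39] -> [45, 35, 39] -> [45, 35] -> [41, 31] -> [-41, -31]
  [-46, -24, 7, -36, 24, -1] -> [46, 24, -7, 36, -24, 1] -> [1, -24, 36, -7, 24, 46] -> [36, 24, 46] -> [36, 24] -> [32, 20] -> [-32, -20]
  [-11, 6, 46, 50, 8] -> [11, -6, -46, -50, -8] -> [-8, -50, -46, -6, 11] -> [11] -> [11] -> [7] -> [-7]
  [23, 25, 18, 50, -42, 7, -26] -> [-23, -25, -18, -50, 42, -7, 26] -> [26, -7, 42, -50, -18, -25, -23] -> [26, 42] -> [26, 42] -> [22, 38] -> [-22, -38]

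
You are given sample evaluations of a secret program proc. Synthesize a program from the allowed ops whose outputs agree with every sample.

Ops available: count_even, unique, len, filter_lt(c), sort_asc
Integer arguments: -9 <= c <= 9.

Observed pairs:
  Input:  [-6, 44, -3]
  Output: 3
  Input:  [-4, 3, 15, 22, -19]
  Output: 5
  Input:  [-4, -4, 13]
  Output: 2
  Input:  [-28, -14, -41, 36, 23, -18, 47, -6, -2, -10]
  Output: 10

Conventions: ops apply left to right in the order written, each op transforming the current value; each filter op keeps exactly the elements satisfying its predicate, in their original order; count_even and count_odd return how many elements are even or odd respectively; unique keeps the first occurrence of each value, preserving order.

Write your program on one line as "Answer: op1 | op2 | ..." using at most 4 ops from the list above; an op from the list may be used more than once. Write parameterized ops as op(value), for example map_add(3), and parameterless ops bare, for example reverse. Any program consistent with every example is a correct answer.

unique | sort_asc | len

Check, running the answer program on each example:
  [-6, 44, -3] -> [-6, 44, -3] -> [-6, -3, 44] -> 3
  [-4, 3, 15, 22, -19] -> [-4, 3, 15, 22, -19] -> [-19, -4, 3, 15, 22] -> 5
  [-4, -4, 13] -> [-4, 13] -> [-4, 13] -> 2
  [-28, -14, -41, 36, 23, -18, 47, -6, -2, -10] -> [-28, -14, -41, 36, 23, -18, 47, -6, -2, -10] -> [-41, -28, -18, -14, -10, -6, -2, 23, 36, 47] -> 10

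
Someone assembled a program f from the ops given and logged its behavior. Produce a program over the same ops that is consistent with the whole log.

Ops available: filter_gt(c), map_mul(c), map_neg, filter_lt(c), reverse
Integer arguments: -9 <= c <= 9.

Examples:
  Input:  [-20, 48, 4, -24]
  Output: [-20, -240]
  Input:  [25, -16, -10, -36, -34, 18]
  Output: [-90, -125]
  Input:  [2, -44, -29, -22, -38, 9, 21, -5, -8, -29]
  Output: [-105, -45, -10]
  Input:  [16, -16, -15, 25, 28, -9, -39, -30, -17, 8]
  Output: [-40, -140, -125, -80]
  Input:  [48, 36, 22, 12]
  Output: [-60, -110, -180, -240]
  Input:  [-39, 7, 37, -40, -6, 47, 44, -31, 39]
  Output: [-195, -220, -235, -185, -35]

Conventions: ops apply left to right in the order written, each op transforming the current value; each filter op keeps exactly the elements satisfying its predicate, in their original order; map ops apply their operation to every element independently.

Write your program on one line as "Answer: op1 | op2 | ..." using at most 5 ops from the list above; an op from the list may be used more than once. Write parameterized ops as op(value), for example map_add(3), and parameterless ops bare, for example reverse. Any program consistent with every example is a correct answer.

reverse | filter_gt(1) | map_mul(5) | map_neg

Check, running the answer program on each example:
  [-20, 48, 4, -24] -> [-24, 4, 48, -20] -> [4, 48] -> [20, 240] -> [-20, -240]
  [25, -16, -10, -36, -34, 18] -> [18, -34, -36, -10, -16, 25] -> [18, 25] -> [90, 125] -> [-90, -125]
  [2, -44, -29, -22, -38, 9, 21, -5, -8, -29] -> [-29, -8, -5, 21, 9, -38, -22, -29, -44, 2] -> [21, 9, 2] -> [105, 45, 10] -> [-105, -45, -10]
  [16, -16, -15, 25, 28, -9, -39, -30, -17, 8] -> [8, -17, -30, -39, -9, 28, 25, -15, -16, 16] -> [8, 28, 25, 16] -> [40, 140, 125, 80] -> [-40, -140, -125, -80]
  [48, 36, 22, 12] -> [12, 22, 36, 48] -> [12, 22, 36, 48] -> [60, 110, 180, 240] -> [-60, -110, -180, -240]
  [-39, 7, 37, -40, -6, 47, 44, -31, 39] -> [39, -31, 44, 47, -6, -40, 37, 7, -39] -> [39, 44, 47, 37, 7] -> [195, 220, 235, 185, 35] -> [-195, -220, -235, -185, -35]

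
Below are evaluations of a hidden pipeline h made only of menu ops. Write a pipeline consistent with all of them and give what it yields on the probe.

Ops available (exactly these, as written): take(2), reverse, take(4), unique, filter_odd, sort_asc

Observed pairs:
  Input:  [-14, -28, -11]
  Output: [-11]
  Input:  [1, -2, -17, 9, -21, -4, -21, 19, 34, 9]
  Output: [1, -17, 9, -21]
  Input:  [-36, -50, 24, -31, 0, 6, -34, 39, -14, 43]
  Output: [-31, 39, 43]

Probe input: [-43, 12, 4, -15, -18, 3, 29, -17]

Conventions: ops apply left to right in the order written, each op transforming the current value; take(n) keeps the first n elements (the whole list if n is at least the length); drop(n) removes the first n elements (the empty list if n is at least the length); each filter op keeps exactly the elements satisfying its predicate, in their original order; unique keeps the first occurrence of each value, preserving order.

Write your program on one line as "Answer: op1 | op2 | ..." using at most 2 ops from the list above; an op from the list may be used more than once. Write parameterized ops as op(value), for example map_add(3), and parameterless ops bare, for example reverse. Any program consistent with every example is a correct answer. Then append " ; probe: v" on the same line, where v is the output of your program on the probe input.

filter_odd | take(4) ; probe: [-43, -15, 3, 29]

Check, running the answer program on each example:
  [-14, -28, -11] -> [-11] -> [-11]
  [1, -2, -17, 9, -21, -4, -21, 19, 34, 9] -> [1, -17, 9, -21, -21, 19, 9] -> [1, -17, 9, -21]
  [-36, -50, 24, -31, 0, 6, -34, 39, -14, 43] -> [-31, 39, 43] -> [-31, 39, 43]
  probe: [-43, 12, 4, -15, -18, 3, 29, -17] -> [-43, -15, 3, 29, -17] -> [-43, -15, 3, 29]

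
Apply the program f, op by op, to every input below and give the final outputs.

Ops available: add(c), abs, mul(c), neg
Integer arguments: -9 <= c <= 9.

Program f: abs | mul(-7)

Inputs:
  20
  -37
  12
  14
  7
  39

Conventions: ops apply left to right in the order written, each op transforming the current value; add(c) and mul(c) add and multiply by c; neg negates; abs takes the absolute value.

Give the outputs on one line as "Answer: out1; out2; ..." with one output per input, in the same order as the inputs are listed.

-140; -259; -84; -98; -49; -273

Execution, op by op:
  20 -> 20 -> -140
  -37 -> 37 -> -259
  12 -> 12 -> -84
  14 -> 14 -> -98
  7 -> 7 -> -49
  39 -> 39 -> -273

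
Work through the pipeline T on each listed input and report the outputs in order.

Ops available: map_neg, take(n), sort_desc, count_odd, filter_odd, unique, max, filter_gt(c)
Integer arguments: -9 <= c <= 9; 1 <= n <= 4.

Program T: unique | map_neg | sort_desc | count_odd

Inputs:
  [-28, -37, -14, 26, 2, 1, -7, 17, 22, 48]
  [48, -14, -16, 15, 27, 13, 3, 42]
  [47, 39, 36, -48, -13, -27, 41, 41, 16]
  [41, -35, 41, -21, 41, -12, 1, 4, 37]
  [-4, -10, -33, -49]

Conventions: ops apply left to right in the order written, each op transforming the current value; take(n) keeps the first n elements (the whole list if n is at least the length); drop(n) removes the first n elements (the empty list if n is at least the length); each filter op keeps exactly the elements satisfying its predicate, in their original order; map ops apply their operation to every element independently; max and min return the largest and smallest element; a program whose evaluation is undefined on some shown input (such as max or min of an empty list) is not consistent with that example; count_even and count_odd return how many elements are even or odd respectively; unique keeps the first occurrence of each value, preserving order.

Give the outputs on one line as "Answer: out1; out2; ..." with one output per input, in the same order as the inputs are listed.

4; 4; 5; 5; 2

Execution, op by op:
  [-28, -37, -14, 26, 2, 1, -7, 17, 22, 48] -> [-28, -37, -14, 26, 2, 1, -7, 17, 22, 48] -> [28, 37, 14, -26, -2, -1, 7, -17, -22, -48] -> [37, 28, 14, 7, -1, -2, -17, -22, -26, -48] -> 4
  [48, -14, -16, 15, 27, 13, 3, 42] -> [48, -14, -16, 15, 27, 13, 3, 42] -> [-48, 14, 16, -15, -27, -13, -3, -42] -> [16, 14, -3, -13, -15, -27, -42, -48] -> 4
  [47, 39, 36, -48, -13, -27, 41, 41, 16] -> [47, 39, 36, -48, -13, -27, 41, 16] -> [-47, -39, -36, 48, 13, 27, -41, -16] -> [48, 27, 13, -16, -36, -39, -41, -47] -> 5
  [41, -35, 41, -21, 41, -12, 1, 4, 37] -> [41, -35, -21, -12, 1, 4, 37] -> [-41, 35, 21, 12, -1, -4, -37] -> [35, 21, 12, -1, -4, -37, -41] -> 5
  [-4, -10, -33, -49] -> [-4, -10, -33, -49] -> [4, 10, 33, 49] -> [49, 33, 10, 4] -> 2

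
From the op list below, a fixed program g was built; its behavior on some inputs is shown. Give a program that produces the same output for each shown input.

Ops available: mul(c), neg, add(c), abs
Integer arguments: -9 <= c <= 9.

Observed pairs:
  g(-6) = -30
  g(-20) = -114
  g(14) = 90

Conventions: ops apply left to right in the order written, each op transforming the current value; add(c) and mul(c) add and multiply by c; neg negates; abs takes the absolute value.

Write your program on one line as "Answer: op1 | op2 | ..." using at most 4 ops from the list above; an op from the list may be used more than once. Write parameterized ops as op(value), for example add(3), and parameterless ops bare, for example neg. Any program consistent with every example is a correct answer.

mul(-6) | add(-6) | neg

Check, running the answer program on each example:
  -6 -> 36 -> 30 -> -30
  -20 -> 120 -> 114 -> -114
  14 -> -84 -> -90 -> 90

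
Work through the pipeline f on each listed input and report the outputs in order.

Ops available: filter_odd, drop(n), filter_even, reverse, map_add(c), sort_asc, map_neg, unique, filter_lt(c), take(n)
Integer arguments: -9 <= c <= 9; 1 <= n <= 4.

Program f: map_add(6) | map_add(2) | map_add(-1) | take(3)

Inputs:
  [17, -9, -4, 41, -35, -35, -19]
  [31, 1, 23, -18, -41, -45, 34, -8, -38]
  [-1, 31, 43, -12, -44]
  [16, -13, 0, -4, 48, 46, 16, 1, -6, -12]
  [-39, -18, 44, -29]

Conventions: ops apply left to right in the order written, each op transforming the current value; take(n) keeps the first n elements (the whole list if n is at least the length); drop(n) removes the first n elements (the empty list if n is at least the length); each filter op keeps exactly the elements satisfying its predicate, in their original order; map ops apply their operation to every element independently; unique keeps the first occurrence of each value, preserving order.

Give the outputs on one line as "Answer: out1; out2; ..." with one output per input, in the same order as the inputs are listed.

[24, -2, 3]; [38, 8, 30]; [6, 38, 50]; [23, -6, 7]; [-32, -11, 51]

Execution, op by op:
  [17, -9, -4, 41, -35, -35, -19] -> [23, -3, 2, 47, -29, -29, -13] -> [25, -1, 4, 49, -27, -27, -11] -> [24, -2, 3, 48, -28, -28, -12] -> [24, -2, 3]
  [31, 1, 23, -18, -41, -45, 34, -8, -38] -> [37, 7, 29, -12, -35, -39, 40, -2, -32] -> [39, 9, 31, -10, -33, -37, 42, 0, -30] -> [38, 8, 30, -11, -34, -38, 41, -1, -31] -> [38, 8, 30]
  [-1, 31, 43, -12, -44] -> [5, 37, 49, -6, -38] -> [7, 39, 51, -4, -36] -> [6, 38, 50, -5, -37] -> [6, 38, 50]
  [16, -13, 0, -4, 48, 46, 16, 1, -6, -12] -> [22, -7, 6, 2, 54, 52, 22, 7, 0, -6] -> [24, -5, 8, 4, 56, 54, 24, 9, 2, -4] -> [23, -6, 7, 3, 55, 53, 23, 8, 1, -5] -> [23, -6, 7]
  [-39, -18, 44, -29] -> [-33, -12, 50, -23] -> [-31, -10, 52, -21] -> [-32, -11, 51, -22] -> [-32, -11, 51]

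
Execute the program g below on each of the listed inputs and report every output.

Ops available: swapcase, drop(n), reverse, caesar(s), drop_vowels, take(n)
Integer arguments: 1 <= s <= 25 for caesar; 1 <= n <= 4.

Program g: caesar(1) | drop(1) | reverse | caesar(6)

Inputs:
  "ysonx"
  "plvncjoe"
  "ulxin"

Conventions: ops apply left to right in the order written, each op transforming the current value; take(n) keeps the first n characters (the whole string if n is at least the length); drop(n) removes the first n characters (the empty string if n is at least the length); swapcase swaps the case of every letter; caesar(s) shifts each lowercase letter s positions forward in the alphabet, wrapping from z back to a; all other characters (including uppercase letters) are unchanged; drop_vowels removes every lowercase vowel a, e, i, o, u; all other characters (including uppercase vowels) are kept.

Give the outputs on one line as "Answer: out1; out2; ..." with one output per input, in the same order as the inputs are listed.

"euvz"; "lvqjucs"; "upes"

Execution, op by op:
  "ysonx" -> "ztpoy" -> "tpoy" -> "yopt" -> "euvz"
  "plvncjoe" -> "qmwodkpf" -> "mwodkpf" -> "fpkdowm" -> "lvqjucs"
  "ulxin" -> "vmyjo" -> "myjo" -> "ojym" -> "upes"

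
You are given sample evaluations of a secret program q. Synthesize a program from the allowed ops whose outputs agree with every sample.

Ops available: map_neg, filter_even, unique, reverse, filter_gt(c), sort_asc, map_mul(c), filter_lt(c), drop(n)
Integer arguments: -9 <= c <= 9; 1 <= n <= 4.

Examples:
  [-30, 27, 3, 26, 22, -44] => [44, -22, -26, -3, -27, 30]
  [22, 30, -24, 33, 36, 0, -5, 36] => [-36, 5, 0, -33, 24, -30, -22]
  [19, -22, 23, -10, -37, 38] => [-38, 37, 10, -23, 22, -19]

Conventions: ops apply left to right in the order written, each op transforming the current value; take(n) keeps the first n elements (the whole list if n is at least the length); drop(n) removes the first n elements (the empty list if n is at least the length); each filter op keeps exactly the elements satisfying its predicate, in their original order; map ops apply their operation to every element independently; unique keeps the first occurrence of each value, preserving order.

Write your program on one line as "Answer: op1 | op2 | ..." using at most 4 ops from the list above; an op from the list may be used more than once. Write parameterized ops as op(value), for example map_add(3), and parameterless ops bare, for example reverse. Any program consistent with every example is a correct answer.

reverse | unique | map_neg

Check, running the answer program on each example:
  [-30, 27, 3, 26, 22, -44] -> [-44, 22, 26, 3, 27, -30] -> [-44, 22, 26, 3, 27, -30] -> [44, -22, -26, -3, -27, 30]
  [22, 30, -24, 33, 36, 0, -5, 36] -> [36, -5, 0, 36, 33, -24, 30, 22] -> [36, -5, 0, 33, -24, 30, 22] -> [-36, 5, 0, -33, 24, -30, -22]
  [19, -22, 23, -10, -37, 38] -> [38, -37, -10, 23, -22, 19] -> [38, -37, -10, 23, -22, 19] -> [-38, 37, 10, -23, 22, -19]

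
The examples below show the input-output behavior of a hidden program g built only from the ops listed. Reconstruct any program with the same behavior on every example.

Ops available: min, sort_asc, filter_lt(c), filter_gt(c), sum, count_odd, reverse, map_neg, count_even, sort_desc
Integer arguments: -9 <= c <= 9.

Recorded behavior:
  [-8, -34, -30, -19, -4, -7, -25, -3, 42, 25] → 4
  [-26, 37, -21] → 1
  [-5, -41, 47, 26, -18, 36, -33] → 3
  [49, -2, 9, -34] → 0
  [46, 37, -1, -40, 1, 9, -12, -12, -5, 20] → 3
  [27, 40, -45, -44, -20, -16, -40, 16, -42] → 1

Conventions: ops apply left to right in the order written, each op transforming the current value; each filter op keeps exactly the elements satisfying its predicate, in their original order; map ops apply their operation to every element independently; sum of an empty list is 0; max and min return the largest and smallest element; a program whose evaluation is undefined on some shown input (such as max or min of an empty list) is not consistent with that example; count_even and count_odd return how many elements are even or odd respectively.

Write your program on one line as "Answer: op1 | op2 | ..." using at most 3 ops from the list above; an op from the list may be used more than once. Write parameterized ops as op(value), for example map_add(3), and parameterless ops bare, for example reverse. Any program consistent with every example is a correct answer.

filter_lt(7) | map_neg | count_odd

Check, running the answer program on each example:
  [-8, -34, -30, -19, -4, -7, -25, -3, 42, 25] -> [-8, -34, -30, -19, -4, -7, -25, -3] -> [8, 34, 30, 19, 4, 7, 25, 3] -> 4
  [-26, 37, -21] -> [-26, -21] -> [26, 21] -> 1
  [-5, -41, 47, 26, -18, 36, -33] -> [-5, -41, -18, -33] -> [5, 41, 18, 33] -> 3
  [49, -2, 9, -34] -> [-2, -34] -> [2, 34] -> 0
  [46, 37, -1, -40, 1, 9, -12, -12, -5, 20] -> [-1, -40, 1, -12, -12, -5] -> [1, 40, -1, 12, 12, 5] -> 3
  [27, 40, -45, -44, -20, -16, -40, 16, -42] -> [-45, -44, -20, -16, -40, -42] -> [45, 44, 20, 16, 40, 42] -> 1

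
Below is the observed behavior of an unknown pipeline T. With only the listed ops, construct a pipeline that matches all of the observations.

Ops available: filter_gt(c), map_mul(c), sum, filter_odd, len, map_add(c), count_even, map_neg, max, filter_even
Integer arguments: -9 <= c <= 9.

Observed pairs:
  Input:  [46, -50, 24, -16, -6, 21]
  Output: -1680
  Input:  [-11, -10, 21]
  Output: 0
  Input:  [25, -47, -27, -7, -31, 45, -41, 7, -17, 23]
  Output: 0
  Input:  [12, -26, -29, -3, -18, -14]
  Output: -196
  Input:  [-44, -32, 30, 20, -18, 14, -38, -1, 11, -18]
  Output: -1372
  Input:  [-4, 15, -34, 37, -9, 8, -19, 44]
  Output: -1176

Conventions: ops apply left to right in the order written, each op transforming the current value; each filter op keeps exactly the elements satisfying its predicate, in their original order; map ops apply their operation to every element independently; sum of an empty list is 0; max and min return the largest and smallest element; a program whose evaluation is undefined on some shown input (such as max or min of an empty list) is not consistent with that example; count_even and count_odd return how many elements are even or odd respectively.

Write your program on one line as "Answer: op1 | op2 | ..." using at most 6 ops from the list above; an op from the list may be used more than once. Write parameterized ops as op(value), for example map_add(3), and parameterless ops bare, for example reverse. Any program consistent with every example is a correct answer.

filter_even | map_add(-5) | map_mul(7) | filter_gt(6) | map_mul(-4) | sum

Check, running the answer program on each example:
  [46, -50, 24, -16, -6, 21] -> [46, -50, 24, -16, -6] -> [41, -55, 19, -21, -11] -> [287, -385, 133, -147, -77] -> [287, 133] -> [-1148, -532] -> -1680
  [-11, -10, 21] -> [-10] -> [-15] -> [-105] -> [] -> [] -> 0
  [25, -47, -27, -7, -31, 45, -41, 7, -17, 23] -> [] -> [] -> [] -> [] -> [] -> 0
  [12, -26, -29, -3, -18, -14] -> [12, -26, -18, -14] -> [7, -31, -23, -19] -> [49, -217, -161, -133] -> [49] -> [-196] -> -196
  [-44, -32, 30, 20, -18, 14, -38, -1, 11, -18] -> [-44, -32, 30, 20, -18, 14, -38, -18] -> [-49, -37, 25, 15, -23, 9, -43, -23] -> [-343, -259, 175, 105, -161, 63, -301, -161] -> [175, 105, 63] -> [-700, -420, -252] -> -1372
  [-4, 15, -34, 37, -9, 8, -19, 44] -> [-4, -34, 8, 44] -> [-9, -39, 3, 39] -> [-63, -273, 21, 273] -> [21, 273] -> [-84, -1092] -> -1176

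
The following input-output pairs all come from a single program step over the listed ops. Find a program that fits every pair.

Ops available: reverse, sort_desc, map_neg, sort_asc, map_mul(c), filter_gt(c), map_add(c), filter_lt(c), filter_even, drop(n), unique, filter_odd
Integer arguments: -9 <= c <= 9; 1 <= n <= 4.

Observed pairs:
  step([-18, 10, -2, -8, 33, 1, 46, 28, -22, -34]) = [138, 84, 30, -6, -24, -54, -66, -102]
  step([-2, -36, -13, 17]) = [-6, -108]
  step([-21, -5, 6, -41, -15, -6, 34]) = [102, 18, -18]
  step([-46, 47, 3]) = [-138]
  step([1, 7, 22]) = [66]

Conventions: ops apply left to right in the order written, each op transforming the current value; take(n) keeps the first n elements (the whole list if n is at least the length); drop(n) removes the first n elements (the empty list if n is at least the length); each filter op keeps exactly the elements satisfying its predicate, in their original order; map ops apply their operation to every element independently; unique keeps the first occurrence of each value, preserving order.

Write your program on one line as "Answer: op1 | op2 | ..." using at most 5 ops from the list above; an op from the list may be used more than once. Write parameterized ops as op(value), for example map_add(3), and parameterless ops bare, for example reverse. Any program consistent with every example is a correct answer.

sort_desc | map_neg | map_mul(-3) | filter_even

Check, running the answer program on each example:
  [-18, 10, -2, -8, 33, 1, 46, 28, -22, -34] -> [46, 33, 28, 10, 1, -2, -8, -18, -22, -34] -> [-46, -33, -28, -10, -1, 2, 8, 18, 22, 34] -> [138, 99, 84, 30, 3, -6, -24, -54, -66, -102] -> [138, 84, 30, -6, -24, -54, -66, -102]
  [-2, -36, -13, 17] -> [17, -2, -13, -36] -> [-17, 2, 13, 36] -> [51, -6, -39, -108] -> [-6, -108]
  [-21, -5, 6, -41, -15, -6, 34] -> [34, 6, -5, -6, -15, -21, -41] -> [-34, -6, 5, 6, 15, 21, 41] -> [102, 18, -15, -18, -45, -63, -123] -> [102, 18, -18]
  [-46, 47, 3] -> [47, 3, -46] -> [-47, -3, 46] -> [141, 9, -138] -> [-138]
  [1, 7, 22] -> [22, 7, 1] -> [-22, -7, -1] -> [66, 21, 3] -> [66]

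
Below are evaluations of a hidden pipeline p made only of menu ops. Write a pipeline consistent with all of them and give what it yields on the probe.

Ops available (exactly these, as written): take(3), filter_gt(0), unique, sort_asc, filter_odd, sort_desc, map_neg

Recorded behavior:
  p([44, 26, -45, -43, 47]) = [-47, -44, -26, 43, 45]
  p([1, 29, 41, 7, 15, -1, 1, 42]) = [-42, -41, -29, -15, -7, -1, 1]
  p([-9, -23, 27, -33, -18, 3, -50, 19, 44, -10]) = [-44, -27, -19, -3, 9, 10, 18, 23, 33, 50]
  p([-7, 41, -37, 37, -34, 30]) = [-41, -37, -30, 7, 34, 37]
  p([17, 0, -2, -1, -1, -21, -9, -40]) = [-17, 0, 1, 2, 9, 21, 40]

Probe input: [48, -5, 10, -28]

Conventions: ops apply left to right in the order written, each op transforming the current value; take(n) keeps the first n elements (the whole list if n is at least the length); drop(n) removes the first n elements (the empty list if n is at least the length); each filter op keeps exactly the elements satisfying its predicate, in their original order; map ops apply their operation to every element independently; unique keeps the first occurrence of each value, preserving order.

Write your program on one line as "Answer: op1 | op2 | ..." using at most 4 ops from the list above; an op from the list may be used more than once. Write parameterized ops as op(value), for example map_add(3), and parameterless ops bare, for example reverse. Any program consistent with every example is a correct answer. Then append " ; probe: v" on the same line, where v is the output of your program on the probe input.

map_neg | sort_asc | unique ; probe: [-48, -10, 5, 28]

Check, running the answer program on each example:
  [44, 26, -45, -43, 47] -> [-44, -26, 45, 43, -47] -> [-47, -44, -26, 43, 45] -> [-47, -44, -26, 43, 45]
  [1, 29, 41, 7, 15, -1, 1, 42] -> [-1, -29, -41, -7, -15, 1, -1, -42] -> [-42, -41, -29, -15, -7, -1, -1, 1] -> [-42, -41, -29, -15, -7, -1, 1]
  [-9, -23, 27, -33, -18, 3, -50, 19, 44, -10] -> [9, 23, -27, 33, 18, -3, 50, -19, -44, 10] -> [-44, -27, -19, -3, 9, 10, 18, 23, 33, 50] -> [-44, -27, -19, -3, 9, 10, 18, 23, 33, 50]
  [-7, 41, -37, 37, -34, 30] -> [7, -41, 37, -37, 34, -30] -> [-41, -37, -30, 7, 34, 37] -> [-41, -37, -30, 7, 34, 37]
  [17, 0, -2, -1, -1, -21, -9, -40] -> [-17, 0, 2, 1, 1, 21, 9, 40] -> [-17, 0, 1, 1, 2, 9, 21, 40] -> [-17, 0, 1, 2, 9, 21, 40]
  probe: [48, -5, 10, -28] -> [-48, 5, -10, 28] -> [-48, -10, 5, 28] -> [-48, -10, 5, 28]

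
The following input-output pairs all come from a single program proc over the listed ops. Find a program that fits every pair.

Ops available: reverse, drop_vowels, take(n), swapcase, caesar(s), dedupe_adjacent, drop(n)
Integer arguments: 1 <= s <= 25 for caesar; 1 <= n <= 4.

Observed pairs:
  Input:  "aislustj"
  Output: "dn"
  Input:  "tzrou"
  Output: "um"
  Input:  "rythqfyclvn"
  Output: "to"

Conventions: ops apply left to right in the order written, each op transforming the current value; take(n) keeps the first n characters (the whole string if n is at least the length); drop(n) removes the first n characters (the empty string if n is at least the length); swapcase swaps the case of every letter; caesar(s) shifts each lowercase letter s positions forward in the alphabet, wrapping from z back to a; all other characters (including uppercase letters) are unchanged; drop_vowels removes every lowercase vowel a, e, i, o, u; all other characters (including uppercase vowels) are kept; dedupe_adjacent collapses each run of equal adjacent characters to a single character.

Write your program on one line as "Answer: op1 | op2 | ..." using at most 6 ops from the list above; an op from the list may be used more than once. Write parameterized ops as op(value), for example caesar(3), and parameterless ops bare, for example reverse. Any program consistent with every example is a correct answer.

drop(1) | caesar(6) | take(2) | caesar(14) | caesar(1)

Check, running the answer program on each example:
  "aislustj" -> "islustj" -> "oyrayzp" -> "oy" -> "cm" -> "dn"
  "tzrou" -> "zrou" -> "fxua" -> "fx" -> "tl" -> "um"
  "rythqfyclvn" -> "ythqfyclvn" -> "eznwleirbt" -> "ez" -> "sn" -> "to"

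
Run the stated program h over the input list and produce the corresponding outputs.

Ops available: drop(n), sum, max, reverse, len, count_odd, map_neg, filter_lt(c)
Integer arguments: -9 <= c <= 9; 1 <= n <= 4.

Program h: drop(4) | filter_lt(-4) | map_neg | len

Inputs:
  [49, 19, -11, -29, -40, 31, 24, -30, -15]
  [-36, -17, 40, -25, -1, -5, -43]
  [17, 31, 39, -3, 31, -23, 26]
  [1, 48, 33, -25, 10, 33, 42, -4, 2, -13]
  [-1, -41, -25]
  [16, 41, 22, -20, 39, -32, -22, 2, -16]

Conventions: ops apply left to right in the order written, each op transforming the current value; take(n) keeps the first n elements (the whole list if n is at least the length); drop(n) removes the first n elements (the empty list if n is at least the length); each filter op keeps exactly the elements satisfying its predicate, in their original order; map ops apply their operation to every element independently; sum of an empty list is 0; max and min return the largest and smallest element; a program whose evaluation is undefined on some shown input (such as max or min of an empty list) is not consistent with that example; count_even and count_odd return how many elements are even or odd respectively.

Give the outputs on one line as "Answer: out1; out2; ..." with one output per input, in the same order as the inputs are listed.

3; 2; 1; 1; 0; 3

Execution, op by op:
  [49, 19, -11, -29, -40, 31, 24, -30, -15] -> [-40, 31, 24, -30, -15] -> [-40, -30, -15] -> [40, 30, 15] -> 3
  [-36, -17, 40, -25, -1, -5, -43] -> [-1, -5, -43] -> [-5, -43] -> [5, 43] -> 2
  [17, 31, 39, -3, 31, -23, 26] -> [31, -23, 26] -> [-23] -> [23] -> 1
  [1, 48, 33, -25, 10, 33, 42, -4, 2, -13] -> [10, 33, 42, -4, 2, -13] -> [-13] -> [13] -> 1
  [-1, -41, -25] -> [] -> [] -> [] -> 0
  [16, 41, 22, -20, 39, -32, -22, 2, -16] -> [39, -32, -22, 2, -16] -> [-32, -22, -16] -> [32, 22, 16] -> 3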